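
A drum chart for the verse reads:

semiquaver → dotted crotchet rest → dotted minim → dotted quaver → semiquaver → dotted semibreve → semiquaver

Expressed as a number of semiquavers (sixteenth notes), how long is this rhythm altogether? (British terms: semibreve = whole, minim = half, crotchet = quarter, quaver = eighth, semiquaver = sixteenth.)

Express everything in sixteenth notes: semiquaver = 1; dotted crotchet rest = 6; dotted minim = 12; dotted quaver = 3; semiquaver = 1; dotted semibreve = 24; semiquaver = 1.
Adding: 1 + 6 + 12 + 3 + 1 + 24 + 1 = 48 sixteenth notes.

48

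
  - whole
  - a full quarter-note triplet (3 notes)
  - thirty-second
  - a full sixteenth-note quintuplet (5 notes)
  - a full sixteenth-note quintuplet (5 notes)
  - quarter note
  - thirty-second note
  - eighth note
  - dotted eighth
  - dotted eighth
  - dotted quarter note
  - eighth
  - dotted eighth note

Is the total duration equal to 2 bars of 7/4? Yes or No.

One bar of 7/4 = 56 thirty-second notes, so 2 bars = 112.
In thirty-second notes: whole = 32; a full quarter-note triplet (3 notes) (three triplet quarters span one half) = 16; thirty-second = 1; a full sixteenth-note quintuplet (5 notes) (five quintuplet sixteenths span one quarter) = 8; a full sixteenth-note quintuplet (5 notes) (five quintuplet sixteenths span one quarter) = 8; quarter note = 8; thirty-second note = 1; eighth note = 4; dotted eighth = 6; dotted eighth = 6; dotted quarter note = 12; eighth = 4; dotted eighth note = 6.
Sum: 32 + 16 + 1 + 8 + 8 + 8 + 1 + 4 + 6 + 6 + 12 + 4 + 6 = 112.
112 equals 112, so the answer is Yes.

Yes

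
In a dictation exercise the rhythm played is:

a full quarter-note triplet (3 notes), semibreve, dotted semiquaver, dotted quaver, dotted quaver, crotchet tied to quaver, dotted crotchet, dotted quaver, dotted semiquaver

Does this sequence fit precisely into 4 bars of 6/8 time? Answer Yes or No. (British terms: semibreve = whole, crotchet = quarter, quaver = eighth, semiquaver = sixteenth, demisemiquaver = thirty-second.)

One bar of 6/8 = 24 thirty-second notes, so 4 bars = 96.
Express everything in thirty-second notes: a full quarter-note triplet (3 notes) (three triplet quarters span one half) = 16; semibreve = 32; dotted semiquaver = 3; dotted quaver = 6; dotted quaver = 6; crotchet tied to quaver (crotchet + quaver) = 12; dotted crotchet = 12; dotted quaver = 6; dotted semiquaver = 3.
Total: 16 + 32 + 3 + 6 + 6 + 12 + 12 + 6 + 3 = 96.
96 equals 96, so the answer is Yes.

Yes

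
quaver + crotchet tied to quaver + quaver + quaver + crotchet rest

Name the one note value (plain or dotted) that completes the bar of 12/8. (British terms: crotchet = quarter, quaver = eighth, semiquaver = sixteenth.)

half note

The bar of 12/8 = 12 eighth notes.
In eighth notes: quaver = 1; crotchet tied to quaver (crotchet + quaver) = 3; quaver = 1; quaver = 1; crotchet rest = 2.
Total: 1 + 3 + 1 + 1 + 2 = 8.
Remaining: 12 − 8 = 4 eighth notes, which is a half note.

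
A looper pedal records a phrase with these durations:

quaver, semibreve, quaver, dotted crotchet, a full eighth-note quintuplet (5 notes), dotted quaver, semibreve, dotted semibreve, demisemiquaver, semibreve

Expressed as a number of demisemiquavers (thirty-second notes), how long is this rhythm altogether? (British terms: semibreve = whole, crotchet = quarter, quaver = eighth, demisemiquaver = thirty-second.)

187

Express everything in thirty-second notes: quaver = 4; semibreve = 32; quaver = 4; dotted crotchet = 12; a full eighth-note quintuplet (5 notes) (five quintuplet eighths span one half) = 16; dotted quaver = 6; semibreve = 32; dotted semibreve = 48; demisemiquaver = 1; semibreve = 32.
Sum: 4 + 32 + 4 + 12 + 16 + 6 + 32 + 48 + 1 + 32 = 187 thirty-second notes.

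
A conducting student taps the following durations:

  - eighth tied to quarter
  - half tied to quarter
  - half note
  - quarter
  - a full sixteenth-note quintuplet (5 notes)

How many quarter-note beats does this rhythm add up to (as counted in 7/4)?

One quarter-note beat = 2 eighth notes.
Working in eighth notes: eighth tied to quarter (eighth + quarter) = 3; half tied to quarter (half + quarter) = 6; half note = 4; quarter = 2; a full sixteenth-note quintuplet (5 notes) (five quintuplet sixteenths span one quarter) = 2.
Sum: 3 + 6 + 4 + 2 + 2 = 17.
17 ÷ 2 = 8.5 beats.

8.5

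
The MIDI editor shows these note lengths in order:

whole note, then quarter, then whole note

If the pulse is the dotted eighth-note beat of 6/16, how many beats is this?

One dotted eighth-note beat = 3 sixteenth notes.
In sixteenth notes: whole note = 16; quarter = 4; whole note = 16.
Altogether 16 + 4 + 16 = 36.
36 ÷ 3 = 12 beats.

12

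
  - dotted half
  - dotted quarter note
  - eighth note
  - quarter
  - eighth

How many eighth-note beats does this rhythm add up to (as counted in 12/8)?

One eighth-note beat = 2 sixteenth notes.
Express everything in sixteenth notes: dotted half = 12; dotted quarter note = 6; eighth note = 2; quarter = 4; eighth = 2.
Sum: 12 + 6 + 2 + 4 + 2 = 26.
26 ÷ 2 = 13 beats.

13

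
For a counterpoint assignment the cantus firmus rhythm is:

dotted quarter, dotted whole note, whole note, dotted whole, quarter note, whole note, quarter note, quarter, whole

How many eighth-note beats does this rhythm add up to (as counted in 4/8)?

57

One eighth-note beat = 2 sixteenth notes.
In sixteenth notes: dotted quarter = 6; dotted whole note = 24; whole note = 16; dotted whole = 24; quarter note = 4; whole note = 16; quarter note = 4; quarter = 4; whole = 16.
Total: 6 + 24 + 16 + 24 + 4 + 16 + 4 + 4 + 16 = 114.
114 ÷ 2 = 57 beats.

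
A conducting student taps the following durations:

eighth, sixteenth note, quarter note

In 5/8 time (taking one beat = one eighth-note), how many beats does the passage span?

3.5

One eighth-note beat = 2 sixteenth notes.
In sixteenth notes: eighth = 2; sixteenth note = 1; quarter note = 4.
Total: 2 + 1 + 4 = 7.
7 ÷ 2 = 3.5 beats.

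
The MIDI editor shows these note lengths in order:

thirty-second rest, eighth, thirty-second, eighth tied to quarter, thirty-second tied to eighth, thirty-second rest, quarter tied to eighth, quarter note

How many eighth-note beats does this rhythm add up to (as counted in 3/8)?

11

One eighth-note beat = 4 thirty-second notes.
Convert each value to thirty-second notes: thirty-second rest = 1; eighth = 4; thirty-second = 1; eighth tied to quarter (eighth + quarter) = 12; thirty-second tied to eighth (thirty-second + eighth) = 5; thirty-second rest = 1; quarter tied to eighth (quarter + eighth) = 12; quarter note = 8.
Sum: 1 + 4 + 1 + 12 + 5 + 1 + 12 + 8 = 44.
44 ÷ 4 = 11 beats.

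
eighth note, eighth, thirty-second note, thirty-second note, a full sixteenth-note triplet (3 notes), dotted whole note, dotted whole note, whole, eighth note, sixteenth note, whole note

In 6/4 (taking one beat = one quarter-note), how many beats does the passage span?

One quarter-note beat = 8 thirty-second notes.
Convert each value to thirty-second notes: eighth note = 4; eighth = 4; thirty-second note = 1; thirty-second note = 1; a full sixteenth-note triplet (3 notes) (three triplet sixteenths span one eighth) = 4; dotted whole note = 48; dotted whole note = 48; whole = 32; eighth note = 4; sixteenth note = 2; whole note = 32.
Total: 4 + 4 + 1 + 1 + 4 + 48 + 48 + 32 + 4 + 2 + 32 = 180.
180 ÷ 8 = 22.5 beats.

22.5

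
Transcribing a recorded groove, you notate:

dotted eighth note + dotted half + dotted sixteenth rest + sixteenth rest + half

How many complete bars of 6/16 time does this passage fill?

4

One bar of 6/16 = 12 thirty-second notes.
Each duration in thirty-second notes: dotted eighth note = 6; dotted half = 24; dotted sixteenth rest = 3; sixteenth rest = 2; half = 16.
Altogether 6 + 24 + 3 + 2 + 16 = 51.
51 ÷ 12 = 4 complete bars with 3 left over.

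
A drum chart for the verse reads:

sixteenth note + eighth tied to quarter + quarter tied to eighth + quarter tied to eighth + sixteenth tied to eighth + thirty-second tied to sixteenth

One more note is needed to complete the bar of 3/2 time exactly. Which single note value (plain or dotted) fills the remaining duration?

The bar of 3/2 = 48 thirty-second notes.
Each duration in thirty-second notes: sixteenth note = 2; eighth tied to quarter (eighth + quarter) = 12; quarter tied to eighth (quarter + eighth) = 12; quarter tied to eighth (quarter + eighth) = 12; sixteenth tied to eighth (sixteenth + eighth) = 6; thirty-second tied to sixteenth (thirty-second + sixteenth) = 3.
Altogether 2 + 12 + 12 + 12 + 6 + 3 = 47.
Remaining: 48 − 47 = 1 thirty-second note, which is a thirty-second note.

thirty-second note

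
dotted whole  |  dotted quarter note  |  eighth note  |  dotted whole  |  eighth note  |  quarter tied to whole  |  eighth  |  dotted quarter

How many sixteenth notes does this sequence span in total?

Convert each value to sixteenth notes: dotted whole = 24; dotted quarter note = 6; eighth note = 2; dotted whole = 24; eighth note = 2; quarter tied to whole (quarter + whole) = 20; eighth = 2; dotted quarter = 6.
Sum: 24 + 6 + 2 + 24 + 2 + 20 + 2 + 6 = 86 sixteenth notes.

86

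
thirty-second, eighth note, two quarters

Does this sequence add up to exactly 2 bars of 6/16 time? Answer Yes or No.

One bar of 6/16 = 12 thirty-second notes, so 2 bars = 24.
Working in thirty-second notes: thirty-second = 1; eighth note = 4; quarter = 8; quarter = 8.
Altogether 1 + 4 + 8 + 8 = 21.
21 falls short of 24, so the answer is No.

No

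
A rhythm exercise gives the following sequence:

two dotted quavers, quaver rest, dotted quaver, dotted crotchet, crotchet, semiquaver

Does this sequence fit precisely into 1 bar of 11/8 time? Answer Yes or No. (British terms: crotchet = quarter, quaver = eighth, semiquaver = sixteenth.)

One bar of 11/8 = 22 sixteenth notes.
In sixteenth notes: dotted quaver = 3; dotted quaver = 3; quaver rest = 2; dotted quaver = 3; dotted crotchet = 6; crotchet = 4; semiquaver = 1.
Total: 3 + 3 + 2 + 3 + 6 + 4 + 1 = 22.
22 equals 22, so the answer is Yes.

Yes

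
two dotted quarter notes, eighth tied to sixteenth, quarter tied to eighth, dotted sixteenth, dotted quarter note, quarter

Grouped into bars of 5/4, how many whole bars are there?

One bar of 5/4 = 40 thirty-second notes.
Working in thirty-second notes: dotted quarter note = 12; dotted quarter note = 12; eighth tied to sixteenth (eighth + sixteenth) = 6; quarter tied to eighth (quarter + eighth) = 12; dotted sixteenth = 3; dotted quarter note = 12; quarter = 8.
Adding: 12 + 12 + 6 + 12 + 3 + 12 + 8 = 65.
65 ÷ 40 = 1 complete bar with 25 left over.

1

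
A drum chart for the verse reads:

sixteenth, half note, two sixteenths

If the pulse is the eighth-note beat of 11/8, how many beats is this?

5.5

One eighth-note beat = 2 sixteenth notes.
Working in sixteenth notes: sixteenth = 1; half note = 8; sixteenth = 1; sixteenth = 1.
Sum: 1 + 8 + 1 + 1 = 11.
11 ÷ 2 = 5.5 beats.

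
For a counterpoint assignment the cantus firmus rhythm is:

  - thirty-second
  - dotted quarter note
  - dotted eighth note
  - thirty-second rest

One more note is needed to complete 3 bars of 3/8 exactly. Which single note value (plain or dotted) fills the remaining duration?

half note

3 bars of 3/8 = 36 thirty-second notes.
Convert each value to thirty-second notes: thirty-second = 1; dotted quarter note = 12; dotted eighth note = 6; thirty-second rest = 1.
Total: 1 + 12 + 6 + 1 = 20.
Remaining: 36 − 20 = 16 thirty-second notes, which is a half note.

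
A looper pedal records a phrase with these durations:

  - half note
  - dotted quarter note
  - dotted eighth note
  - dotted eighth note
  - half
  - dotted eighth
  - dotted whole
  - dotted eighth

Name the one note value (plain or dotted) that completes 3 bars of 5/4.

eighth note

3 bars of 5/4 = 60 sixteenth notes.
Express everything in sixteenth notes: half note = 8; dotted quarter note = 6; dotted eighth note = 3; dotted eighth note = 3; half = 8; dotted eighth = 3; dotted whole = 24; dotted eighth = 3.
Adding: 8 + 6 + 3 + 3 + 8 + 3 + 24 + 3 = 58.
Remaining: 60 − 58 = 2 sixteenth notes, which is a eighth note.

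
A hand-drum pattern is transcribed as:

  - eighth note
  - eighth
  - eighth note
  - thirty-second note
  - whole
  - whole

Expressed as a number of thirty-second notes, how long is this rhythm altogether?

Express everything in thirty-second notes: eighth note = 4; eighth = 4; eighth note = 4; thirty-second note = 1; whole = 32; whole = 32.
Adding: 4 + 4 + 4 + 1 + 32 + 32 = 77 thirty-second notes.

77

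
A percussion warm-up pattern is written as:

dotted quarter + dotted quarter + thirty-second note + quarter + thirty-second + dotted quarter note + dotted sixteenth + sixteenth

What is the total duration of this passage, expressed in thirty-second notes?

Express everything in thirty-second notes: dotted quarter = 12; dotted quarter = 12; thirty-second note = 1; quarter = 8; thirty-second = 1; dotted quarter note = 12; dotted sixteenth = 3; sixteenth = 2.
Altogether 12 + 12 + 1 + 8 + 1 + 12 + 3 + 2 = 51 thirty-second notes.

51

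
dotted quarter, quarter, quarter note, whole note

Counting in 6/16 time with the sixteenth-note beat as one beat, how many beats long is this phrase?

One sixteenth-note beat = 2 thirty-second notes.
In thirty-second notes: dotted quarter = 12; quarter = 8; quarter note = 8; whole note = 32.
Sum: 12 + 8 + 8 + 32 = 60.
60 ÷ 2 = 30 beats.

30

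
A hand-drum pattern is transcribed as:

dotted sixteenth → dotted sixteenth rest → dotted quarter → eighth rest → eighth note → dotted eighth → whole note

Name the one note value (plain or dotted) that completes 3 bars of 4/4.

whole note

3 bars of 4/4 = 96 thirty-second notes.
Working in thirty-second notes: dotted sixteenth = 3; dotted sixteenth rest = 3; dotted quarter = 12; eighth rest = 4; eighth note = 4; dotted eighth = 6; whole note = 32.
Sum: 3 + 3 + 12 + 4 + 4 + 6 + 32 = 64.
Remaining: 96 − 64 = 32 thirty-second notes, which is a whole note.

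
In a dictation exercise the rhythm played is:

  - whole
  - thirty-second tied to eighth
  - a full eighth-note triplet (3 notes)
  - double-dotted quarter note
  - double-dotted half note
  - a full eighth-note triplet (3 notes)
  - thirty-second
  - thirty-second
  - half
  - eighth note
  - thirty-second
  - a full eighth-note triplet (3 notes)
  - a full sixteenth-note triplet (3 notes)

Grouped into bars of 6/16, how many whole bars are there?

10

One bar of 6/16 = 12 thirty-second notes.
In thirty-second notes: whole = 32; thirty-second tied to eighth (thirty-second + eighth) = 5; a full eighth-note triplet (3 notes) (three triplet eighths span one quarter) = 8; double-dotted quarter note = 14; double-dotted half note = 28; a full eighth-note triplet (3 notes) (three triplet eighths span one quarter) = 8; thirty-second = 1; thirty-second = 1; half = 16; eighth note = 4; thirty-second = 1; a full eighth-note triplet (3 notes) (three triplet eighths span one quarter) = 8; a full sixteenth-note triplet (3 notes) (three triplet sixteenths span one eighth) = 4.
Sum: 32 + 5 + 8 + 14 + 28 + 8 + 1 + 1 + 16 + 4 + 1 + 8 + 4 = 130.
130 ÷ 12 = 10 complete bars with 10 left over.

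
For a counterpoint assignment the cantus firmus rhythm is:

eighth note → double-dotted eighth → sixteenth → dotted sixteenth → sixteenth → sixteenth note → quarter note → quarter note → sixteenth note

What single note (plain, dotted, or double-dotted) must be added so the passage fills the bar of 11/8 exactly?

dotted eighth note

The bar of 11/8 = 44 thirty-second notes.
Each duration in thirty-second notes: eighth note = 4; double-dotted eighth = 7; sixteenth = 2; dotted sixteenth = 3; sixteenth = 2; sixteenth note = 2; quarter note = 8; quarter note = 8; sixteenth note = 2.
Altogether 4 + 7 + 2 + 3 + 2 + 2 + 8 + 8 + 2 = 38.
Remaining: 44 − 38 = 6 thirty-second notes, which is a dotted eighth note.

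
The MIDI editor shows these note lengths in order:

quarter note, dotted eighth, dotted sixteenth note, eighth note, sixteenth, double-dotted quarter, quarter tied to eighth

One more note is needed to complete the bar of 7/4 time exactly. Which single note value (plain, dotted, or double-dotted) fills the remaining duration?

The bar of 7/4 = 56 thirty-second notes.
In thirty-second notes: quarter note = 8; dotted eighth = 6; dotted sixteenth note = 3; eighth note = 4; sixteenth = 2; double-dotted quarter = 14; quarter tied to eighth (quarter + eighth) = 12.
Altogether 8 + 6 + 3 + 4 + 2 + 14 + 12 = 49.
Remaining: 56 − 49 = 7 thirty-second notes, which is a double-dotted eighth note.

double-dotted eighth note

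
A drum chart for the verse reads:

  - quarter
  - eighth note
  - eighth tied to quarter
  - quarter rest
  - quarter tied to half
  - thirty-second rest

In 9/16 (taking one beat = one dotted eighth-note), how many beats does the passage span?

One dotted eighth-note beat = 6 thirty-second notes.
Express everything in thirty-second notes: quarter = 8; eighth note = 4; eighth tied to quarter (eighth + quarter) = 12; quarter rest = 8; quarter tied to half (quarter + half) = 24; thirty-second rest = 1.
Adding: 8 + 4 + 12 + 8 + 24 + 1 = 57.
57 ÷ 6 = 9.5 beats.

9.5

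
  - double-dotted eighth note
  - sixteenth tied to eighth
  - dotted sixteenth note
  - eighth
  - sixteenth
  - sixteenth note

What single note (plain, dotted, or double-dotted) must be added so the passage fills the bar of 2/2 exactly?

quarter note

The bar of 2/2 = 32 thirty-second notes.
Convert each value to thirty-second notes: double-dotted eighth note = 7; sixteenth tied to eighth (sixteenth + eighth) = 6; dotted sixteenth note = 3; eighth = 4; sixteenth = 2; sixteenth note = 2.
Sum: 7 + 6 + 3 + 4 + 2 + 2 = 24.
Remaining: 32 − 24 = 8 thirty-second notes, which is a quarter note.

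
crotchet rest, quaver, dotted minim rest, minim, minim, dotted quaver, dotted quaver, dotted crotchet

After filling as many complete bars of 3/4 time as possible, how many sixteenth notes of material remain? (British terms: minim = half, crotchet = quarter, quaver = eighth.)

10

One bar of 3/4 = 12 sixteenth notes.
Convert each value to sixteenth notes: crotchet rest = 4; quaver = 2; dotted minim rest = 12; minim = 8; minim = 8; dotted quaver = 3; dotted quaver = 3; dotted crotchet = 6.
Total: 4 + 2 + 12 + 8 + 8 + 3 + 3 + 6 = 46.
46 ÷ 12 = 3 complete bars with 10 sixteenth notes remaining.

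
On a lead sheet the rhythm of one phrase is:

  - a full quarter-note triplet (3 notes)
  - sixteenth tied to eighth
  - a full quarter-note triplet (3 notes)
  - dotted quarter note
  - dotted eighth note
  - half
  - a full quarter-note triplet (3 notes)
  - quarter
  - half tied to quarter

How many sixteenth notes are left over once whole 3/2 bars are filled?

12

One bar of 3/2 = 24 sixteenth notes.
Express everything in sixteenth notes: a full quarter-note triplet (3 notes) (three triplet quarters span one half) = 8; sixteenth tied to eighth (sixteenth + eighth) = 3; a full quarter-note triplet (3 notes) (three triplet quarters span one half) = 8; dotted quarter note = 6; dotted eighth note = 3; half = 8; a full quarter-note triplet (3 notes) (three triplet quarters span one half) = 8; quarter = 4; half tied to quarter (half + quarter) = 12.
Altogether 8 + 3 + 8 + 6 + 3 + 8 + 8 + 4 + 12 = 60.
60 ÷ 24 = 2 complete bars with 12 sixteenth notes remaining.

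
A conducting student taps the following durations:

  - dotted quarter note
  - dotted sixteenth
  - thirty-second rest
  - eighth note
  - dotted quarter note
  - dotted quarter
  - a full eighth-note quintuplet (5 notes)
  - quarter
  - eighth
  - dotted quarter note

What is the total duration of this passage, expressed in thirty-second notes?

Convert each value to thirty-second notes: dotted quarter note = 12; dotted sixteenth = 3; thirty-second rest = 1; eighth note = 4; dotted quarter note = 12; dotted quarter = 12; a full eighth-note quintuplet (5 notes) (five quintuplet eighths span one half) = 16; quarter = 8; eighth = 4; dotted quarter note = 12.
Altogether 12 + 3 + 1 + 4 + 12 + 12 + 16 + 8 + 4 + 12 = 84 thirty-second notes.

84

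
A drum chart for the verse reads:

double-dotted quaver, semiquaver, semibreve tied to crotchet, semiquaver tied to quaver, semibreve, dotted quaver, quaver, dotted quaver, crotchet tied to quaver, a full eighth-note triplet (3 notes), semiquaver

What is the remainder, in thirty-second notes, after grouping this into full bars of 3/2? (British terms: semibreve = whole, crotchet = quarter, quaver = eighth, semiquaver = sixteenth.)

29

One bar of 3/2 = 48 thirty-second notes.
Convert each value to thirty-second notes: double-dotted quaver = 7; semiquaver = 2; semibreve tied to crotchet (semibreve + crotchet) = 40; semiquaver tied to quaver (semiquaver + quaver) = 6; semibreve = 32; dotted quaver = 6; quaver = 4; dotted quaver = 6; crotchet tied to quaver (crotchet + quaver) = 12; a full eighth-note triplet (3 notes) (three triplet eighths span one quarter) = 8; semiquaver = 2.
Sum: 7 + 2 + 40 + 6 + 32 + 6 + 4 + 6 + 12 + 8 + 2 = 125.
125 ÷ 48 = 2 complete bars with 29 thirty-second notes remaining.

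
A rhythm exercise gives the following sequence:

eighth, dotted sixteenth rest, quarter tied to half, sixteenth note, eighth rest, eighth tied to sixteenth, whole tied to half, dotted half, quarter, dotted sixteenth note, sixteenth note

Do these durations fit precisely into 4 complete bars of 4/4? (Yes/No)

Yes

One bar of 4/4 = 32 thirty-second notes, so 4 bars = 128.
Working in thirty-second notes: eighth = 4; dotted sixteenth rest = 3; quarter tied to half (quarter + half) = 24; sixteenth note = 2; eighth rest = 4; eighth tied to sixteenth (eighth + sixteenth) = 6; whole tied to half (whole + half) = 48; dotted half = 24; quarter = 8; dotted sixteenth note = 3; sixteenth note = 2.
Altogether 4 + 3 + 24 + 2 + 4 + 6 + 48 + 24 + 8 + 3 + 2 = 128.
128 equals 128, so the answer is Yes.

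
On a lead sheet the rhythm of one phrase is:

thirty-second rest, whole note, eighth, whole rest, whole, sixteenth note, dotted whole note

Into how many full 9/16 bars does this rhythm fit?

One bar of 9/16 = 18 thirty-second notes.
Each duration in thirty-second notes: thirty-second rest = 1; whole note = 32; eighth = 4; whole rest = 32; whole = 32; sixteenth note = 2; dotted whole note = 48.
Altogether 1 + 32 + 4 + 32 + 32 + 2 + 48 = 151.
151 ÷ 18 = 8 complete bars with 7 left over.

8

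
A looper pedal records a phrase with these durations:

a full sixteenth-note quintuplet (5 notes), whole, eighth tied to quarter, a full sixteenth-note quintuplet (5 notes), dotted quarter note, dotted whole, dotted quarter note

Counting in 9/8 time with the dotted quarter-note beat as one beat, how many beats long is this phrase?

One dotted quarter-note beat = 3 eighth notes.
Each duration in eighth notes: a full sixteenth-note quintuplet (5 notes) (five quintuplet sixteenths span one quarter) = 2; whole = 8; eighth tied to quarter (eighth + quarter) = 3; a full sixteenth-note quintuplet (5 notes) (five quintuplet sixteenths span one quarter) = 2; dotted quarter note = 3; dotted whole = 12; dotted quarter note = 3.
Total: 2 + 8 + 3 + 2 + 3 + 12 + 3 = 33.
33 ÷ 3 = 11 beats.

11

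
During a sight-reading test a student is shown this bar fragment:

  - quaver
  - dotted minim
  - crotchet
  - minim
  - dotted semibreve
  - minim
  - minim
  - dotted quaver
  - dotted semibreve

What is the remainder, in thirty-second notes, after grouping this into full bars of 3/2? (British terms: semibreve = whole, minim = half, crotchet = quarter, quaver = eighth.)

One bar of 3/2 = 24 sixteenth notes.
Convert each value to sixteenth notes: quaver = 2; dotted minim = 12; crotchet = 4; minim = 8; dotted semibreve = 24; minim = 8; minim = 8; dotted quaver = 3; dotted semibreve = 24.
Altogether 2 + 12 + 4 + 8 + 24 + 8 + 8 + 3 + 24 = 93.
93 ÷ 24 = 3 complete bars with 21 sixteenth notes remaining = 42 thirty-second notes.

42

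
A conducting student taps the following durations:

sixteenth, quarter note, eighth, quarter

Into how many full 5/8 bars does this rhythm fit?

One bar of 5/8 = 10 sixteenth notes.
Express everything in sixteenth notes: sixteenth = 1; quarter note = 4; eighth = 2; quarter = 4.
Altogether 1 + 4 + 2 + 4 = 11.
11 ÷ 10 = 1 complete bar with 1 left over.

1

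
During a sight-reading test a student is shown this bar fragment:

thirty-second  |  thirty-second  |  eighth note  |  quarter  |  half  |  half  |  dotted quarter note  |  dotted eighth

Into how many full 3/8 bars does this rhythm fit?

5

One bar of 3/8 = 12 thirty-second notes.
Express everything in thirty-second notes: thirty-second = 1; thirty-second = 1; eighth note = 4; quarter = 8; half = 16; half = 16; dotted quarter note = 12; dotted eighth = 6.
Total: 1 + 1 + 4 + 8 + 16 + 16 + 12 + 6 = 64.
64 ÷ 12 = 5 complete bars with 4 left over.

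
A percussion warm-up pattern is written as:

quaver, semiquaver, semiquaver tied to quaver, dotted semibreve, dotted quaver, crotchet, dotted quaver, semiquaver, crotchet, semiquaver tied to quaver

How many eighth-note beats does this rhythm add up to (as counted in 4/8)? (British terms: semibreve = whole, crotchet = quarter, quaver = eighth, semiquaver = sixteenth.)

24

One eighth-note beat = 2 sixteenth notes.
Each duration in sixteenth notes: quaver = 2; semiquaver = 1; semiquaver tied to quaver (semiquaver + quaver) = 3; dotted semibreve = 24; dotted quaver = 3; crotchet = 4; dotted quaver = 3; semiquaver = 1; crotchet = 4; semiquaver tied to quaver (semiquaver + quaver) = 3.
Altogether 2 + 1 + 3 + 24 + 3 + 4 + 3 + 1 + 4 + 3 = 48.
48 ÷ 2 = 24 beats.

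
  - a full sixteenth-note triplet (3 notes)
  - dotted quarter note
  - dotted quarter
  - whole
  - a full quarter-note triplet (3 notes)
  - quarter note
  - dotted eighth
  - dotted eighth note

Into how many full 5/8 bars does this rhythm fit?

4

One bar of 5/8 = 10 sixteenth notes.
Working in sixteenth notes: a full sixteenth-note triplet (3 notes) (three triplet sixteenths span one eighth) = 2; dotted quarter note = 6; dotted quarter = 6; whole = 16; a full quarter-note triplet (3 notes) (three triplet quarters span one half) = 8; quarter note = 4; dotted eighth = 3; dotted eighth note = 3.
Sum: 2 + 6 + 6 + 16 + 8 + 4 + 3 + 3 = 48.
48 ÷ 10 = 4 complete bars with 8 left over.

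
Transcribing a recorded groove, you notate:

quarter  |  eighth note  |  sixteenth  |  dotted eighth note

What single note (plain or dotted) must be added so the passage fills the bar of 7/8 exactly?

quarter note

The bar of 7/8 = 14 sixteenth notes.
In sixteenth notes: quarter = 4; eighth note = 2; sixteenth = 1; dotted eighth note = 3.
Altogether 4 + 2 + 1 + 3 = 10.
Remaining: 14 − 10 = 4 sixteenth notes, which is a quarter note.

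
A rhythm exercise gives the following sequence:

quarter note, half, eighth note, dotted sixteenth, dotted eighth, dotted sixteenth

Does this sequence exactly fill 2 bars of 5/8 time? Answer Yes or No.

Yes

One bar of 5/8 = 20 thirty-second notes, so 2 bars = 40.
Convert each value to thirty-second notes: quarter note = 8; half = 16; eighth note = 4; dotted sixteenth = 3; dotted eighth = 6; dotted sixteenth = 3.
Total: 8 + 16 + 4 + 3 + 6 + 3 = 40.
40 equals 40, so the answer is Yes.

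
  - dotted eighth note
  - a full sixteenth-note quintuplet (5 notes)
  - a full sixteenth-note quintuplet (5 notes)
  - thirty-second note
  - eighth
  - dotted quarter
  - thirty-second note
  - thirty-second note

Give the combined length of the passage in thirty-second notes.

Convert each value to thirty-second notes: dotted eighth note = 6; a full sixteenth-note quintuplet (5 notes) (five quintuplet sixteenths span one quarter) = 8; a full sixteenth-note quintuplet (5 notes) (five quintuplet sixteenths span one quarter) = 8; thirty-second note = 1; eighth = 4; dotted quarter = 12; thirty-second note = 1; thirty-second note = 1.
Altogether 6 + 8 + 8 + 1 + 4 + 12 + 1 + 1 = 41 thirty-second notes.

41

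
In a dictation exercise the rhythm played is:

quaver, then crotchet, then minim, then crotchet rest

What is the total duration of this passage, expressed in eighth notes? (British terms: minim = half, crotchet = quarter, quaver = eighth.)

Each duration in eighth notes: quaver = 1; crotchet = 2; minim = 4; crotchet rest = 2.
Total: 1 + 2 + 4 + 2 = 9 eighth notes.

9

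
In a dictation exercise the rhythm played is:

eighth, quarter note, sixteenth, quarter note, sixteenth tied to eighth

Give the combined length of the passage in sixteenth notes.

Express everything in sixteenth notes: eighth = 2; quarter note = 4; sixteenth = 1; quarter note = 4; sixteenth tied to eighth (sixteenth + eighth) = 3.
Sum: 2 + 4 + 1 + 4 + 3 = 14 sixteenth notes.

14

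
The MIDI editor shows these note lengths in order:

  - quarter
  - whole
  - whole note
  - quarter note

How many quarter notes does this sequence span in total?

10

In quarter notes: quarter = 1; whole = 4; whole note = 4; quarter note = 1.
Altogether 1 + 4 + 4 + 1 = 10 quarter notes.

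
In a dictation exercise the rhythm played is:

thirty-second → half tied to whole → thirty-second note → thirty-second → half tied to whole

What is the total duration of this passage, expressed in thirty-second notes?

99

Express everything in thirty-second notes: thirty-second = 1; half tied to whole (half + whole) = 48; thirty-second note = 1; thirty-second = 1; half tied to whole (half + whole) = 48.
Sum: 1 + 48 + 1 + 1 + 48 = 99 thirty-second notes.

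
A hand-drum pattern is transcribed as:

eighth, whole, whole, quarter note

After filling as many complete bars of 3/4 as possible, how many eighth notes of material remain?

1

One bar of 3/4 = 6 eighth notes.
Express everything in eighth notes: eighth = 1; whole = 8; whole = 8; quarter note = 2.
Altogether 1 + 8 + 8 + 2 = 19.
19 ÷ 6 = 3 complete bars with 1 eighth note remaining.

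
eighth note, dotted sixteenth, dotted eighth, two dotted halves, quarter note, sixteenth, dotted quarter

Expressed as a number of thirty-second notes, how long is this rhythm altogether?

Convert each value to thirty-second notes: eighth note = 4; dotted sixteenth = 3; dotted eighth = 6; dotted half = 24; dotted half = 24; quarter note = 8; sixteenth = 2; dotted quarter = 12.
Adding: 4 + 3 + 6 + 24 + 24 + 8 + 2 + 12 = 83 thirty-second notes.

83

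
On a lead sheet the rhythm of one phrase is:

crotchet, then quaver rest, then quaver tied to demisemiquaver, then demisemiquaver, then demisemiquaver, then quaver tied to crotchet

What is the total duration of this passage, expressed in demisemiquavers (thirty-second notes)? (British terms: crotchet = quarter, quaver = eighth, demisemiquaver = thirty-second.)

31

Convert each value to thirty-second notes: crotchet = 8; quaver rest = 4; quaver tied to demisemiquaver (quaver + demisemiquaver) = 5; demisemiquaver = 1; demisemiquaver = 1; quaver tied to crotchet (quaver + crotchet) = 12.
Adding: 8 + 4 + 5 + 1 + 1 + 12 = 31 thirty-second notes.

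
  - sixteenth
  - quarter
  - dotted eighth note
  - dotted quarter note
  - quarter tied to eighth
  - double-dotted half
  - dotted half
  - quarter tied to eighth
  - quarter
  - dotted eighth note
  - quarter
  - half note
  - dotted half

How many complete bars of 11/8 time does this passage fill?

One bar of 11/8 = 22 sixteenth notes.
Express everything in sixteenth notes: sixteenth = 1; quarter = 4; dotted eighth note = 3; dotted quarter note = 6; quarter tied to eighth (quarter + eighth) = 6; double-dotted half = 14; dotted half = 12; quarter tied to eighth (quarter + eighth) = 6; quarter = 4; dotted eighth note = 3; quarter = 4; half note = 8; dotted half = 12.
Total: 1 + 4 + 3 + 6 + 6 + 14 + 12 + 6 + 4 + 3 + 4 + 8 + 12 = 83.
83 ÷ 22 = 3 complete bars with 17 left over.

3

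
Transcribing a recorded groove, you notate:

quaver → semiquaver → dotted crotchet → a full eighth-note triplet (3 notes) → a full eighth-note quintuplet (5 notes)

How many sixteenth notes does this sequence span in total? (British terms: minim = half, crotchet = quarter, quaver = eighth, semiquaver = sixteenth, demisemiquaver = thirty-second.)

21

Each duration in sixteenth notes: quaver = 2; semiquaver = 1; dotted crotchet = 6; a full eighth-note triplet (3 notes) (three triplet eighths span one quarter) = 4; a full eighth-note quintuplet (5 notes) (five quintuplet eighths span one half) = 8.
Total: 2 + 1 + 6 + 4 + 8 = 21 sixteenth notes.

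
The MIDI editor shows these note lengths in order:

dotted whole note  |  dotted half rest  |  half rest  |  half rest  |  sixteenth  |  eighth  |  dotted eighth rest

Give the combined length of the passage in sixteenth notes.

58

In sixteenth notes: dotted whole note = 24; dotted half rest = 12; half rest = 8; half rest = 8; sixteenth = 1; eighth = 2; dotted eighth rest = 3.
Total: 24 + 12 + 8 + 8 + 1 + 2 + 3 = 58 sixteenth notes.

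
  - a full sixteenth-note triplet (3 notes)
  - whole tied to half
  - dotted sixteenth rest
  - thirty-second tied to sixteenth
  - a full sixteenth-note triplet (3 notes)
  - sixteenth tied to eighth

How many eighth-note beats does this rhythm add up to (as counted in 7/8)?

17

One eighth-note beat = 4 thirty-second notes.
Express everything in thirty-second notes: a full sixteenth-note triplet (3 notes) (three triplet sixteenths span one eighth) = 4; whole tied to half (whole + half) = 48; dotted sixteenth rest = 3; thirty-second tied to sixteenth (thirty-second + sixteenth) = 3; a full sixteenth-note triplet (3 notes) (three triplet sixteenths span one eighth) = 4; sixteenth tied to eighth (sixteenth + eighth) = 6.
Total: 4 + 48 + 3 + 3 + 4 + 6 = 68.
68 ÷ 4 = 17 beats.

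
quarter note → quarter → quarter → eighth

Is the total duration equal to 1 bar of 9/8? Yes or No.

No

One bar of 9/8 = 9 eighth notes.
Convert each value to eighth notes: quarter note = 2; quarter = 2; quarter = 2; eighth = 1.
Adding: 2 + 2 + 2 + 1 = 7.
7 falls short of 9, so the answer is No.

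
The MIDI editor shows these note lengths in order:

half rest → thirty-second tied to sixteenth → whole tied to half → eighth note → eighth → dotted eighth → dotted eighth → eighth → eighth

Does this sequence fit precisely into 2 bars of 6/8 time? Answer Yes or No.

No

One bar of 6/8 = 24 thirty-second notes, so 2 bars = 48.
Working in thirty-second notes: half rest = 16; thirty-second tied to sixteenth (thirty-second + sixteenth) = 3; whole tied to half (whole + half) = 48; eighth note = 4; eighth = 4; dotted eighth = 6; dotted eighth = 6; eighth = 4; eighth = 4.
Adding: 16 + 3 + 48 + 4 + 4 + 6 + 6 + 4 + 4 = 95.
95 exceeds 48, so the answer is No.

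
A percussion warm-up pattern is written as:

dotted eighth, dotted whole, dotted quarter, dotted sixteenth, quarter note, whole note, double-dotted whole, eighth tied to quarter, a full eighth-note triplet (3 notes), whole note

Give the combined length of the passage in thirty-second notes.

217

Working in thirty-second notes: dotted eighth = 6; dotted whole = 48; dotted quarter = 12; dotted sixteenth = 3; quarter note = 8; whole note = 32; double-dotted whole = 56; eighth tied to quarter (eighth + quarter) = 12; a full eighth-note triplet (3 notes) (three triplet eighths span one quarter) = 8; whole note = 32.
Sum: 6 + 48 + 12 + 3 + 8 + 32 + 56 + 12 + 8 + 32 = 217 thirty-second notes.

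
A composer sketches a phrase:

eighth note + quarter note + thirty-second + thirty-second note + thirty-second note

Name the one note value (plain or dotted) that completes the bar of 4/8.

The bar of 4/8 = 16 thirty-second notes.
Working in thirty-second notes: eighth note = 4; quarter note = 8; thirty-second = 1; thirty-second note = 1; thirty-second note = 1.
Sum: 4 + 8 + 1 + 1 + 1 = 15.
Remaining: 16 − 15 = 1 thirty-second note, which is a thirty-second note.

thirty-second note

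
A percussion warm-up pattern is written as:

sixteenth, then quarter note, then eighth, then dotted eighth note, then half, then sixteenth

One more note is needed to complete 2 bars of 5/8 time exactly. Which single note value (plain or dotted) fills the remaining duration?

sixteenth note

2 bars of 5/8 = 20 sixteenth notes.
Convert each value to sixteenth notes: sixteenth = 1; quarter note = 4; eighth = 2; dotted eighth note = 3; half = 8; sixteenth = 1.
Adding: 1 + 4 + 2 + 3 + 8 + 1 = 19.
Remaining: 20 − 19 = 1 sixteenth note, which is a sixteenth note.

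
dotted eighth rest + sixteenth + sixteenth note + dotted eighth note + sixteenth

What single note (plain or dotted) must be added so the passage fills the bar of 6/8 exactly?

The bar of 6/8 = 12 sixteenth notes.
In sixteenth notes: dotted eighth rest = 3; sixteenth = 1; sixteenth note = 1; dotted eighth note = 3; sixteenth = 1.
Sum: 3 + 1 + 1 + 3 + 1 = 9.
Remaining: 12 − 9 = 3 sixteenth notes, which is a dotted eighth note.

dotted eighth note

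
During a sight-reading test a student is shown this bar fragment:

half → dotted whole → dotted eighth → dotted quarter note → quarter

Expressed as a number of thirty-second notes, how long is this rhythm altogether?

90

Working in thirty-second notes: half = 16; dotted whole = 48; dotted eighth = 6; dotted quarter note = 12; quarter = 8.
Adding: 16 + 48 + 6 + 12 + 8 = 90 thirty-second notes.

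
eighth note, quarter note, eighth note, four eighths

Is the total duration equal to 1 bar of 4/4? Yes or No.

Yes

One bar of 4/4 = 8 eighth notes.
Each duration in eighth notes: eighth note = 1; quarter note = 2; eighth note = 1; eighth = 1; eighth = 1; eighth = 1; eighth = 1.
Total: 1 + 2 + 1 + 1 + 1 + 1 + 1 = 8.
8 equals 8, so the answer is Yes.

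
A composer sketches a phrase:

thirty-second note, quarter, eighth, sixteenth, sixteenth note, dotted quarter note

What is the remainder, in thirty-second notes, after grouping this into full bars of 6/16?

One bar of 6/16 = 12 thirty-second notes.
Working in thirty-second notes: thirty-second note = 1; quarter = 8; eighth = 4; sixteenth = 2; sixteenth note = 2; dotted quarter note = 12.
Adding: 1 + 8 + 4 + 2 + 2 + 12 = 29.
29 ÷ 12 = 2 complete bars with 5 thirty-second notes remaining.

5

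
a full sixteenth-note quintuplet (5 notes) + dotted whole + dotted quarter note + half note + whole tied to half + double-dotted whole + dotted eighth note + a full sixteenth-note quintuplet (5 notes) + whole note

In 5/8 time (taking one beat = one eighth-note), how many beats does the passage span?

One eighth-note beat = 2 sixteenth notes.
Working in sixteenth notes: a full sixteenth-note quintuplet (5 notes) (five quintuplet sixteenths span one quarter) = 4; dotted whole = 24; dotted quarter note = 6; half note = 8; whole tied to half (whole + half) = 24; double-dotted whole = 28; dotted eighth note = 3; a full sixteenth-note quintuplet (5 notes) (five quintuplet sixteenths span one quarter) = 4; whole note = 16.
Sum: 4 + 24 + 6 + 8 + 24 + 28 + 3 + 4 + 16 = 117.
117 ÷ 2 = 58.5 beats.

58.5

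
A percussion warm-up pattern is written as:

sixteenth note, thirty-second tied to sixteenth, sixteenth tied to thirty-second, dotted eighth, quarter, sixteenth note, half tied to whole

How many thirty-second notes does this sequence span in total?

Express everything in thirty-second notes: sixteenth note = 2; thirty-second tied to sixteenth (thirty-second + sixteenth) = 3; sixteenth tied to thirty-second (sixteenth + thirty-second) = 3; dotted eighth = 6; quarter = 8; sixteenth note = 2; half tied to whole (half + whole) = 48.
Total: 2 + 3 + 3 + 6 + 8 + 2 + 48 = 72 thirty-second notes.

72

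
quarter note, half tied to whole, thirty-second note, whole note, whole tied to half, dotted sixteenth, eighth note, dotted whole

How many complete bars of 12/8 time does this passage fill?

One bar of 12/8 = 48 thirty-second notes.
Express everything in thirty-second notes: quarter note = 8; half tied to whole (half + whole) = 48; thirty-second note = 1; whole note = 32; whole tied to half (whole + half) = 48; dotted sixteenth = 3; eighth note = 4; dotted whole = 48.
Total: 8 + 48 + 1 + 32 + 48 + 3 + 4 + 48 = 192.
192 ÷ 48 = 4 complete bars with 0 left over.

4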